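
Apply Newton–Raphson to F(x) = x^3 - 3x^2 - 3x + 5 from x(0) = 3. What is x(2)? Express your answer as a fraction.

F'(x) = 3x^2 - 6x - 3.
F(3) = -4, F'(3) = 6, so x(1) = 3 - (-4)/6 = 11/3.
F(11/3) = 80/27, F'(11/3) = 46/3, so x(2) = (11/3) - (80/27)/(46/3) = 719/207.

719/207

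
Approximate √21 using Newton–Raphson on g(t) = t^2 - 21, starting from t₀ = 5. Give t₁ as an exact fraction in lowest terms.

g'(t) = 2t.
g(5) = 4, g'(5) = 10, so t₁ = 5 - 4/10 = 23/5.

23/5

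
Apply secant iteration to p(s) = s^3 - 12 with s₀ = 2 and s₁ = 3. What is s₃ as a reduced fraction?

5602/2469

p(2) = -4, p(3) = 15. s₂ = 3 - 15·(3 - 2)/(15 - (-4)) = 42/19.
p(3) = 15, p(42/19) = -8220/6859. s₃ = (42/19) - (-8220/6859)·((42/19) - 3)/((-8220/6859) - 15) = 5602/2469.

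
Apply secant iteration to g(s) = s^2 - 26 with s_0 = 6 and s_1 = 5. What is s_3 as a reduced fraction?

g(6) = 10, g(5) = -1. s_2 = 5 - (-1)·(5 - 6)/((-1) - 10) = 56/11.
g(5) = -1, g(56/11) = -10/121. s_3 = (56/11) - (-10/121)·((56/11) - 5)/((-10/121) - (-1)) = 566/111.

566/111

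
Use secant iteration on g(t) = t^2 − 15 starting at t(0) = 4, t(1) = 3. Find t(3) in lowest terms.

g(4) = 1, g(3) = −6. t(2) = 3 − (−6)·(3 − 4)/((−6) − 1) = 27/7.
g(3) = −6, g(27/7) = −6/49. t(3) = (27/7) − (−6/49)·((27/7) − 3)/((−6/49) − (−6)) = 31/8.

31/8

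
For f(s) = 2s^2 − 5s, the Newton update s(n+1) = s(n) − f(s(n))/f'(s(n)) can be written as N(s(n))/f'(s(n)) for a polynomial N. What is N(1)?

2

f'(s) = 4s − 5.
N(s) = s·f'(s) − f(s) = s·(4s − 5) − (2s^2 − 5s) = 2s^2.
N(1) = 2.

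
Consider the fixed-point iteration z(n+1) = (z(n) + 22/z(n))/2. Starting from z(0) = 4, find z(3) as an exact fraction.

1016657/216752

z(1) = (4 + 22/4)/2 = 19/4.
z(2) = (19/4 + 22/(19/4))/2 = 713/152.
z(3) = (713/152 + 22/(713/152))/2 = 1016657/216752.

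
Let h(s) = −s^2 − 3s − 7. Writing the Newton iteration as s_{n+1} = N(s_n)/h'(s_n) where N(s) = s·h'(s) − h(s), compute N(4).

−9

h'(s) = −2s − 3.
N(s) = s·h'(s) − h(s) = s·(−2s − 3) − (−s^2 − 3s − 7) = −s^2 + 7.
N(4) = −9.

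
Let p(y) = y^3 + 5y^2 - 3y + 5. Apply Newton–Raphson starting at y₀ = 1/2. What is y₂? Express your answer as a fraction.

1363/14465

p'(y) = 3y^2 + 10y - 3.
p(1/2) = 39/8, p'(1/2) = 11/4, so y₁ = (1/2) - (39/8)/(11/4) = -14/11.
p(-14/11) = 19773/1331, p'(-14/11) = -1315/121, so y₂ = (-14/11) - (19773/1331)/(-1315/121) = 1363/14465.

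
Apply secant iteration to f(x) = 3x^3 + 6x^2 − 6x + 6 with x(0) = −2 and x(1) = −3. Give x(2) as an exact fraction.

−20/7

f(−2) = 18, f(−3) = −3. x(2) = (−3) − (−3)·((−3) − (−2))/((−3) − 18) = −20/7.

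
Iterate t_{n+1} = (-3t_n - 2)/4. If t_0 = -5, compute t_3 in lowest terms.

109/64

t_1 = (-3·(-5) - 2)/4 = 13/4.
t_2 = (-3·(13/4) - 2)/4 = -47/16.
t_3 = (-3·(-47/16) - 2)/4 = 109/64.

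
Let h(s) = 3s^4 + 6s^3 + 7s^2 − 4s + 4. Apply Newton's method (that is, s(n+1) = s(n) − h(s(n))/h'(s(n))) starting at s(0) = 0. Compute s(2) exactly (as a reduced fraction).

h'(s) = 12s^3 + 18s^2 + 14s − 4.
h(0) = 4, h'(0) = −4, so s(1) = 0 − 4/(−4) = 1.
h(1) = 16, h'(1) = 40, so s(2) = 1 − 16/40 = 3/5.

3/5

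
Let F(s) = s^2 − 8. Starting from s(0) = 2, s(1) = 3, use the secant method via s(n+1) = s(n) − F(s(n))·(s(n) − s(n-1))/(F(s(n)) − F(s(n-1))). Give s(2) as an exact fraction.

14/5

F(2) = −4, F(3) = 1. s(2) = 3 − 1·(3 − 2)/(1 − (−4)) = 14/5.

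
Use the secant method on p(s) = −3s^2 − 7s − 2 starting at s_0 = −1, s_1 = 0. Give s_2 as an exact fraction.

−1/2

p(−1) = 2, p(0) = −2. s_2 = 0 − (−2)·(0 − (−1))/((−2) − 2) = −1/2.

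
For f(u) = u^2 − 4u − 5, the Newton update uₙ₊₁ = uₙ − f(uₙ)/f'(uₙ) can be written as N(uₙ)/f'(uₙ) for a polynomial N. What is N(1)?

f'(u) = 2u − 4.
N(u) = u·f'(u) − f(u) = u·(2u − 4) − (u^2 − 4u − 5) = u^2 + 5.
N(1) = 6.

6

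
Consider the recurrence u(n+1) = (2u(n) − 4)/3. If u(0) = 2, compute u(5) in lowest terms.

u(1) = (2·2 − 4)/3 = 0.
u(2) = (2·0 − 4)/3 = −4/3.
u(3) = (2·(−4/3) − 4)/3 = −20/9.
u(4) = (2·(−20/9) − 4)/3 = −76/27.
u(5) = (2·(−76/27) − 4)/3 = −260/81.

−260/81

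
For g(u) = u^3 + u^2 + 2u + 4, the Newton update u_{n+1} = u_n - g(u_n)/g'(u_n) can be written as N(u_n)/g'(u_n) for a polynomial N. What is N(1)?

g'(u) = 3u^2 + 2u + 2.
N(u) = u·g'(u) - g(u) = u·(3u^2 + 2u + 2) - (u^3 + u^2 + 2u + 4) = 2u^3 + u^2 - 4.
N(1) = -1.

-1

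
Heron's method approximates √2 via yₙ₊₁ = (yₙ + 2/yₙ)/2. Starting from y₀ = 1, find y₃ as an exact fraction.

577/408

y₁ = (1 + 2/1)/2 = 3/2.
y₂ = (3/2 + 2/(3/2))/2 = 17/12.
y₃ = (17/12 + 2/(17/12))/2 = 577/408.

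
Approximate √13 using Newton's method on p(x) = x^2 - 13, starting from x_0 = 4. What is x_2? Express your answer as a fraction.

p'(x) = 2x.
p(4) = 3, p'(4) = 8, so x_1 = 4 - 3/8 = 29/8.
p(29/8) = 9/64, p'(29/8) = 29/4, so x_2 = (29/8) - (9/64)/(29/4) = 1673/464.

1673/464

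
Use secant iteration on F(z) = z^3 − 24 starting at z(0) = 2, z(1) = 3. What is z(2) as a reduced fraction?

F(2) = −16, F(3) = 3. z(2) = 3 − 3·(3 − 2)/(3 − (−16)) = 54/19.

54/19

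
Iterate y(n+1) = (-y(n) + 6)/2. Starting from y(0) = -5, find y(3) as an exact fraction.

y(1) = (-(-5) + 6)/2 = 11/2.
y(2) = (-(11/2) + 6)/2 = 1/4.
y(3) = (-(1/4) + 6)/2 = 23/8.

23/8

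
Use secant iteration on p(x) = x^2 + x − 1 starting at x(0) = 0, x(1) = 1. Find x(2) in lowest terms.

1/2

p(0) = −1, p(1) = 1. x(2) = 1 − 1·(1 − 0)/(1 − (−1)) = 1/2.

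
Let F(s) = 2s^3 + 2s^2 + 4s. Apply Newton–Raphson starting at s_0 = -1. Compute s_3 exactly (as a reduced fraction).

F'(s) = 6s^2 + 4s + 4.
F(-1) = -4, F'(-1) = 6, so s_1 = (-1) - (-4)/6 = -1/3.
F(-1/3) = -32/27, F'(-1/3) = 10/3, so s_2 = (-1/3) - (-32/27)/(10/3) = 1/45.
F(1/45) = 8192/91125, F'(1/45) = 2762/675, so s_3 = (1/45) - (8192/91125)/(2762/675) = 47/186435.

47/186435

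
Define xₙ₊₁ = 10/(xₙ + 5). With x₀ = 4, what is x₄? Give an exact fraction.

x₁ = 10/(4 + 5) = 10/9.
x₂ = 10/(10/9 + 5) = 18/11.
x₃ = 10/(18/11 + 5) = 110/73.
x₄ = 10/(110/73 + 5) = 146/95.

146/95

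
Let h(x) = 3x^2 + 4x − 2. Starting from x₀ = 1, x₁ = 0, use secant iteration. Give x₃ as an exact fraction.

7/17

h(1) = 5, h(0) = −2. x₂ = 0 − (−2)·(0 − 1)/((−2) − 5) = 2/7.
h(0) = −2, h(2/7) = −30/49. x₃ = (2/7) − (−30/49)·((2/7) − 0)/((−30/49) − (−2)) = 7/17.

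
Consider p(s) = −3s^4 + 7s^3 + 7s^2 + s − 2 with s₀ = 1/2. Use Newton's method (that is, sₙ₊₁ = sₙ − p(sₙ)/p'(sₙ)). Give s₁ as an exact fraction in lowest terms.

79/188

p'(s) = −12s^3 + 21s^2 + 14s + 1.
p(1/2) = 15/16, p'(1/2) = 47/4, so s₁ = (1/2) − (15/16)/(47/4) = 79/188.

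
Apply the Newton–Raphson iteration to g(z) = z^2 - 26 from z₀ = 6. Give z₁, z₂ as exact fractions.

z₁ = 31/6, z₂ = 1897/372

g'(z) = 2z.
g(6) = 10, g'(6) = 12, so z₁ = 6 - 10/12 = 31/6.
g(31/6) = 25/36, g'(31/6) = 31/3, so z₂ = (31/6) - (25/36)/(31/3) = 1897/372.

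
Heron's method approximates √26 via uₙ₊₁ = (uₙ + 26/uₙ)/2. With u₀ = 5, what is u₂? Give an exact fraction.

5201/1020

u₁ = (5 + 26/5)/2 = 51/10.
u₂ = (51/10 + 26/(51/10))/2 = 5201/1020.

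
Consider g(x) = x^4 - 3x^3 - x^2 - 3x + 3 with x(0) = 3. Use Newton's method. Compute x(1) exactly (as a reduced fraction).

g'(x) = 4x^3 - 9x^2 - 2x - 3.
g(3) = -15, g'(3) = 18, so x(1) = 3 - (-15)/18 = 23/6.

23/6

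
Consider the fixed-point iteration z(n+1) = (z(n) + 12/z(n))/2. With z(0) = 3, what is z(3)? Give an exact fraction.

18817/5432

z(1) = (3 + 12/3)/2 = 7/2.
z(2) = (7/2 + 12/(7/2))/2 = 97/28.
z(3) = (97/28 + 12/(97/28))/2 = 18817/5432.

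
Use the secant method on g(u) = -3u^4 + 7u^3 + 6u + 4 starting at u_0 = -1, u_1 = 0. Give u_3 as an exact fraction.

g(-1) = -12, g(0) = 4. u_2 = 0 - 4·(0 - (-1))/(4 - (-12)) = -1/4.
g(0) = 4, g(-1/4) = 609/256. u_3 = (-1/4) - (609/256)·((-1/4) - 0)/((609/256) - 4) = -256/415.

-256/415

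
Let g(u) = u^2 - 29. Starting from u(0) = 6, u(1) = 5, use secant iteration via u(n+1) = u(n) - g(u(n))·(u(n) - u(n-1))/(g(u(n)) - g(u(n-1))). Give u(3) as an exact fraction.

g(6) = 7, g(5) = -4. u(2) = 5 - (-4)·(5 - 6)/((-4) - 7) = 59/11.
g(5) = -4, g(59/11) = -28/121. u(3) = (59/11) - (-28/121)·((59/11) - 5)/((-28/121) - (-4)) = 307/57.

307/57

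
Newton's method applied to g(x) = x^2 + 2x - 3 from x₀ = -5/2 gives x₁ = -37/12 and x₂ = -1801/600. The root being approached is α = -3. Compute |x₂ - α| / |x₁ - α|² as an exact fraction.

6/25

x₁ - α = -37/12 - (-3) = -37/12 + 3 = -1/12, so |x₁ - α| = 1/12.
x₂ - α = -1801/600 - (-3) = -1801/600 + 3 = -1/600, so |x₂ - α| = 1/600.
|x₁ - α|² = 1/144.
Ratio = (1/600) / (1/144) = 6/25.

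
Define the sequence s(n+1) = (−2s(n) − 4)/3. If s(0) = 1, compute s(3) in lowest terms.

−4/3

s(1) = (−2·1 − 4)/3 = −2.
s(2) = (−2·(−2) − 4)/3 = 0.
s(3) = (−2·0 − 4)/3 = −4/3.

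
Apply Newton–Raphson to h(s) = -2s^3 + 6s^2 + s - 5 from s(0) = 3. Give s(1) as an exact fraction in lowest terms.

49/17

h'(s) = -6s^2 + 12s + 1.
h(3) = -2, h'(3) = -17, so s(1) = 3 - (-2)/(-17) = 49/17.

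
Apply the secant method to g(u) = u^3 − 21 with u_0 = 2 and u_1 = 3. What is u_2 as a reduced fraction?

g(2) = −13, g(3) = 6. u_2 = 3 − 6·(3 − 2)/(6 − (−13)) = 51/19.

51/19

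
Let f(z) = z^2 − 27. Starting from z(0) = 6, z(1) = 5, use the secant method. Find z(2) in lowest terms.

57/11

f(6) = 9, f(5) = −2. z(2) = 5 − (−2)·(5 − 6)/((−2) − 9) = 57/11.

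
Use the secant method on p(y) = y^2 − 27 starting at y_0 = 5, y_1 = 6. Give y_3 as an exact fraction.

213/41

p(5) = −2, p(6) = 9. y_2 = 6 − 9·(6 − 5)/(9 − (−2)) = 57/11.
p(6) = 9, p(57/11) = −18/121. y_3 = (57/11) − (−18/121)·((57/11) − 6)/((−18/121) − 9) = 213/41.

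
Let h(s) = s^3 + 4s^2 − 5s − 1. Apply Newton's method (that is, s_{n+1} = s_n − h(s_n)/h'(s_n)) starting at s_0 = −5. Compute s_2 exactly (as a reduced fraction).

h'(s) = 3s^2 + 8s − 5.
h(−5) = −1, h'(−5) = 30, so s_1 = (−5) − (−1)/30 = −149/30.
h(−149/30) = −329/27000, h'(−149/30) = 2927/100, so s_2 = (−149/30) − (−329/27000)/(2927/100) = −1962389/395145.

−1962389/395145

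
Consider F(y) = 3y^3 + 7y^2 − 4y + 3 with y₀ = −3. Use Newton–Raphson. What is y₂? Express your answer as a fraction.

F'(y) = 9y^2 + 14y − 4.
F(−3) = −3, F'(−3) = 35, so y₁ = (−3) − (−3)/35 = −102/35.
F(−102/35) = −6219/42875, F'(−102/35) = 38756/1225, so y₂ = (−102/35) − (−6219/42875)/(38756/1225) = −3946893/1356460.

−3946893/1356460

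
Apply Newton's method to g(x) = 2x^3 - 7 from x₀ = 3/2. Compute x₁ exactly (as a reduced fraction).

g'(x) = 6x^2.
g(3/2) = -1/4, g'(3/2) = 27/2, so x₁ = (3/2) - (-1/4)/(27/2) = 41/27.

41/27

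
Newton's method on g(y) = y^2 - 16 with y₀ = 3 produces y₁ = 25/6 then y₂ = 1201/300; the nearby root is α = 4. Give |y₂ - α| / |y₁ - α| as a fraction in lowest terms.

1/50

y₁ - α = 25/6 - 4 = 1/6, so |y₁ - α| = 1/6.
y₂ - α = 1201/300 - 4 = 1/300, so |y₂ - α| = 1/300.
Ratio = (1/300) / (1/6) = 1/50.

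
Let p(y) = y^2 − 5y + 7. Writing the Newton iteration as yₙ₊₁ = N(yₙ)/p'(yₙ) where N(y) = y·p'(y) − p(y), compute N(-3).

2

p'(y) = 2y − 5.
N(y) = y·p'(y) − p(y) = y·(2y − 5) − (y^2 − 5y + 7) = y^2 − 7.
N(-3) = 2.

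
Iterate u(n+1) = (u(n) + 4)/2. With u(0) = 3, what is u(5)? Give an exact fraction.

u(1) = (3 + 4)/2 = 7/2.
u(2) = ((7/2) + 4)/2 = 15/4.
u(3) = ((15/4) + 4)/2 = 31/8.
u(4) = ((31/8) + 4)/2 = 63/16.
u(5) = ((63/16) + 4)/2 = 127/32.

127/32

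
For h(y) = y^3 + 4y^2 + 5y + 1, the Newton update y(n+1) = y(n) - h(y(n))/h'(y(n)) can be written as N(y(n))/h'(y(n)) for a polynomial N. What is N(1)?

5

h'(y) = 3y^2 + 8y + 5.
N(y) = y·h'(y) - h(y) = y·(3y^2 + 8y + 5) - (y^3 + 4y^2 + 5y + 1) = 2y^3 + 4y^2 - 1.
N(1) = 5.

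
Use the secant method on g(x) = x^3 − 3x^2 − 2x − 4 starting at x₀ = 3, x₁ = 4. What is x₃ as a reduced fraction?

907/239

g(3) = −10, g(4) = 4. x₂ = 4 − 4·(4 − 3)/(4 − (−10)) = 26/7.
g(4) = 4, g(26/7) = −540/343. x₃ = (26/7) − (−540/343)·((26/7) − 4)/((−540/343) − 4) = 907/239.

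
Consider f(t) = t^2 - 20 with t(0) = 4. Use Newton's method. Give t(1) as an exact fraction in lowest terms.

9/2

f'(t) = 2t.
f(4) = -4, f'(4) = 8, so t(1) = 4 - (-4)/8 = 9/2.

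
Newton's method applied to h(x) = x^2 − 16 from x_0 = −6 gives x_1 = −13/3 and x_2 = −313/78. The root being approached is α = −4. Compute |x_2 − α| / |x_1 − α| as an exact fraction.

x_1 − α = −13/3 − (−4) = −13/3 + 4 = −1/3, so |x_1 − α| = 1/3.
x_2 − α = −313/78 − (−4) = −313/78 + 4 = −1/78, so |x_2 − α| = 1/78.
Ratio = (1/78) / (1/3) = 1/26.

1/26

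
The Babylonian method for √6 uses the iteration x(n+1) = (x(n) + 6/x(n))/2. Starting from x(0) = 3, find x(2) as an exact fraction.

x(1) = (3 + 6/3)/2 = 5/2.
x(2) = (5/2 + 6/(5/2))/2 = 49/20.

49/20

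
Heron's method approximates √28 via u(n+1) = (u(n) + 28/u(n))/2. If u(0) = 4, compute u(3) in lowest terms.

108497/20504

u(1) = (4 + 28/4)/2 = 11/2.
u(2) = (11/2 + 28/(11/2))/2 = 233/44.
u(3) = (233/44 + 28/(233/44))/2 = 108497/20504.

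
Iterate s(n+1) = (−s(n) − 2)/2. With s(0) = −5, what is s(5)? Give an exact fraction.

s(1) = (−(−5) − 2)/2 = 3/2.
s(2) = (−(3/2) − 2)/2 = −7/4.
s(3) = (−(−7/4) − 2)/2 = −1/8.
s(4) = (−(−1/8) − 2)/2 = −15/16.
s(5) = (−(−15/16) − 2)/2 = −17/32.

−17/32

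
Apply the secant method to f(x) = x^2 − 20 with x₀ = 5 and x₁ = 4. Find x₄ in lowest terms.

1364/305

f(5) = 5, f(4) = −4. x₂ = 4 − (−4)·(4 − 5)/((−4) − 5) = 40/9.
f(4) = −4, f(40/9) = −20/81. x₃ = (40/9) − (−20/81)·((40/9) − 4)/((−20/81) − (−4)) = 85/19.
f(40/9) = −20/81, f(85/19) = 5/361. x₄ = (85/19) − (5/361)·((85/19) − (40/9))/((5/361) − (−20/81)) = 1364/305.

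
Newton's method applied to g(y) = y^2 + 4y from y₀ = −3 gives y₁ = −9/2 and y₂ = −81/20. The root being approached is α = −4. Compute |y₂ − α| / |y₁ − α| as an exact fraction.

y₁ − α = −9/2 − (−4) = −9/2 + 4 = −1/2, so |y₁ − α| = 1/2.
y₂ − α = −81/20 − (−4) = −81/20 + 4 = −1/20, so |y₂ − α| = 1/20.
Ratio = (1/20) / (1/2) = 1/10.

1/10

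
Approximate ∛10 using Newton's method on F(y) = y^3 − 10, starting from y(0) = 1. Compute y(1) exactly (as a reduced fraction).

4

F'(y) = 3y^2.
F(1) = −9, F'(1) = 3, so y(1) = 1 − (−9)/3 = 4.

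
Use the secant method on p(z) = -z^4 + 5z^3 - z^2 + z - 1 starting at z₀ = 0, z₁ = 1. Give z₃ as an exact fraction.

p(0) = -1, p(1) = 3. z₂ = 1 - 3·(1 - 0)/(3 - (-1)) = 1/4.
p(1) = 3, p(1/4) = -189/256. z₃ = (1/4) - (-189/256)·((1/4) - 1)/((-189/256) - 3) = 127/319.

127/319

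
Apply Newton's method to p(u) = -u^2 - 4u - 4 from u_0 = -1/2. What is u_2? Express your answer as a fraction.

p'(u) = -2u - 4.
p(-1/2) = -9/4, p'(-1/2) = -3, so u_1 = (-1/2) - (-9/4)/(-3) = -5/4.
p(-5/4) = -9/16, p'(-5/4) = -3/2, so u_2 = (-5/4) - (-9/16)/(-3/2) = -13/8.

-13/8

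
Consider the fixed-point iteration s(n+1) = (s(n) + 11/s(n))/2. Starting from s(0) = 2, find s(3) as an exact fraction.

319201/96240

s(1) = (2 + 11/2)/2 = 15/4.
s(2) = (15/4 + 11/(15/4))/2 = 401/120.
s(3) = (401/120 + 11/(401/120))/2 = 319201/96240.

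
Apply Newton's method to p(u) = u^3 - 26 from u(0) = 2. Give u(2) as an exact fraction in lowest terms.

p'(u) = 3u^2.
p(2) = -18, p'(2) = 12, so u(1) = 2 - (-18)/12 = 7/2.
p(7/2) = 135/8, p'(7/2) = 147/4, so u(2) = (7/2) - (135/8)/(147/4) = 149/49.

149/49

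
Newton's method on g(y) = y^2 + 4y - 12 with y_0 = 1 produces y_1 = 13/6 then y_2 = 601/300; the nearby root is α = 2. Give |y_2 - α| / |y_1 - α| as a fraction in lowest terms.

y_1 - α = 13/6 - 2 = 1/6, so |y_1 - α| = 1/6.
y_2 - α = 601/300 - 2 = 1/300, so |y_2 - α| = 1/300.
Ratio = (1/300) / (1/6) = 1/50.

1/50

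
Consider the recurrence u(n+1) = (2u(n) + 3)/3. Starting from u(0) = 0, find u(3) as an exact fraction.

19/9

u(1) = (2·0 + 3)/3 = 1.
u(2) = (2·1 + 3)/3 = 5/3.
u(3) = (2·(5/3) + 3)/3 = 19/9.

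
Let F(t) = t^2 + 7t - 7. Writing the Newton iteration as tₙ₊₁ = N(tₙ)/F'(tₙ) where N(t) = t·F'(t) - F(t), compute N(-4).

F'(t) = 2t + 7.
N(t) = t·F'(t) - F(t) = t·(2t + 7) - (t^2 + 7t - 7) = t^2 + 7.
N(-4) = 23.

23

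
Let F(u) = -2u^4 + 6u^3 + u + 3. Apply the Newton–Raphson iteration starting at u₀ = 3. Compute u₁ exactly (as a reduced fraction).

165/53

F'(u) = -8u^3 + 18u^2 + 1.
F(3) = 6, F'(3) = -53, so u₁ = 3 - 6/(-53) = 165/53.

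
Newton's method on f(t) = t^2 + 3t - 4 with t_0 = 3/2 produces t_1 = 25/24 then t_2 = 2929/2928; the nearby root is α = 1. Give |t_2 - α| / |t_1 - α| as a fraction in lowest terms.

1/122

t_1 - α = 25/24 - 1 = 1/24, so |t_1 - α| = 1/24.
t_2 - α = 2929/2928 - 1 = 1/2928, so |t_2 - α| = 1/2928.
Ratio = (1/2928) / (1/24) = 1/122.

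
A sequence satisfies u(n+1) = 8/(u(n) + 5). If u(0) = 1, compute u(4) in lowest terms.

u(1) = 8/(1 + 5) = 4/3.
u(2) = 8/(4/3 + 5) = 24/19.
u(3) = 8/(24/19 + 5) = 152/119.
u(4) = 8/(152/119 + 5) = 952/747.

952/747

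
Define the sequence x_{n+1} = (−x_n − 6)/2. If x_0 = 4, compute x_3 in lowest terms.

x_1 = (−4 − 6)/2 = −5.
x_2 = (−(−5) − 6)/2 = −1/2.
x_3 = (−(−1/2) − 6)/2 = −11/4.

−11/4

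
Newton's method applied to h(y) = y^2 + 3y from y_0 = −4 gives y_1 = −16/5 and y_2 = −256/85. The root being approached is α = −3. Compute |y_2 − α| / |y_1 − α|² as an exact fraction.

y_1 − α = −16/5 − (−3) = −16/5 + 3 = −1/5, so |y_1 − α| = 1/5.
y_2 − α = −256/85 − (−3) = −256/85 + 3 = −1/85, so |y_2 − α| = 1/85.
|y_1 − α|² = 1/25.
Ratio = (1/85) / (1/25) = 5/17.

5/17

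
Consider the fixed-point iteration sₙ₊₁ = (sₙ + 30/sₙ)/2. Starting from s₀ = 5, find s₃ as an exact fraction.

116161/21208

s₁ = (5 + 30/5)/2 = 11/2.
s₂ = (11/2 + 30/(11/2))/2 = 241/44.
s₃ = (241/44 + 30/(241/44))/2 = 116161/21208.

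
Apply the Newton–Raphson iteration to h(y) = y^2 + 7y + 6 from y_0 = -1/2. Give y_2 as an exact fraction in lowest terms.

-2927/2928

h'(y) = 2y + 7.
h(-1/2) = 11/4, h'(-1/2) = 6, so y_1 = (-1/2) - (11/4)/6 = -23/24.
h(-23/24) = 121/576, h'(-23/24) = 61/12, so y_2 = (-23/24) - (121/576)/(61/12) = -2927/2928.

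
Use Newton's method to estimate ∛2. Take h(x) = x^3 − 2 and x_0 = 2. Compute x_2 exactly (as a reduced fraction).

35/27

h'(x) = 3x^2.
h(2) = 6, h'(2) = 12, so x_1 = 2 − 6/12 = 3/2.
h(3/2) = 11/8, h'(3/2) = 27/4, so x_2 = (3/2) − (11/8)/(27/4) = 35/27.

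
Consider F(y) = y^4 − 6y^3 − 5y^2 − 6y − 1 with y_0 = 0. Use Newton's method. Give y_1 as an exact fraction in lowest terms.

F'(y) = 4y^3 − 18y^2 − 10y − 6.
F(0) = −1, F'(0) = −6, so y_1 = 0 − (−1)/(−6) = −1/6.

−1/6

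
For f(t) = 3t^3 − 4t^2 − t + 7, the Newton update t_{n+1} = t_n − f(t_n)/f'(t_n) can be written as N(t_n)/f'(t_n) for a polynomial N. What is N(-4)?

f'(t) = 9t^2 − 8t − 1.
N(t) = t·f'(t) − f(t) = t·(9t^2 − 8t − 1) − (3t^3 − 4t^2 − t + 7) = 6t^3 − 4t^2 − 7.
N(-4) = −455.

−455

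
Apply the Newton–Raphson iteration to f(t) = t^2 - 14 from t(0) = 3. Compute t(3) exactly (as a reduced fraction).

f'(t) = 2t.
f(3) = -5, f'(3) = 6, so t(1) = 3 - (-5)/6 = 23/6.
f(23/6) = 25/36, f'(23/6) = 23/3, so t(2) = (23/6) - (25/36)/(23/3) = 1033/276.
f(1033/276) = 625/76176, f'(1033/276) = 1033/138, so t(3) = (1033/276) - (625/76176)/(1033/138) = 2133553/570216.

2133553/570216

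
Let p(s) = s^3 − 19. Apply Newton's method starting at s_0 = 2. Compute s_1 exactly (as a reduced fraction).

35/12

p'(s) = 3s^2.
p(2) = −11, p'(2) = 12, so s_1 = 2 − (−11)/12 = 35/12.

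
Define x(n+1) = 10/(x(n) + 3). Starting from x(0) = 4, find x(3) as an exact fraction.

x(1) = 10/(4 + 3) = 10/7.
x(2) = 10/(10/7 + 3) = 70/31.
x(3) = 10/(70/31 + 3) = 310/163.

310/163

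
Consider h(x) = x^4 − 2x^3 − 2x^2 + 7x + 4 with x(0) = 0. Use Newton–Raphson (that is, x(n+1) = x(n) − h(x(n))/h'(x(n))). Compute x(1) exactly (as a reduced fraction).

−4/7

h'(x) = 4x^3 − 6x^2 − 4x + 7.
h(0) = 4, h'(0) = 7, so x(1) = 0 − 4/7 = −4/7.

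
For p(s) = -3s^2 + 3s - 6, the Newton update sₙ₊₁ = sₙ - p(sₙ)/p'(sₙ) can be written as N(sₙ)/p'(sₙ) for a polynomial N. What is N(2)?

p'(s) = -6s + 3.
N(s) = s·p'(s) - p(s) = s·(-6s + 3) - (-3s^2 + 3s - 6) = -3s^2 + 6.
N(2) = -6.

-6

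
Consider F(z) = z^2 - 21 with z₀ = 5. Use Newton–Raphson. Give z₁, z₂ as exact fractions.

z₁ = 23/5, z₂ = 527/115

F'(z) = 2z.
F(5) = 4, F'(5) = 10, so z₁ = 5 - 4/10 = 23/5.
F(23/5) = 4/25, F'(23/5) = 46/5, so z₂ = (23/5) - (4/25)/(46/5) = 527/115.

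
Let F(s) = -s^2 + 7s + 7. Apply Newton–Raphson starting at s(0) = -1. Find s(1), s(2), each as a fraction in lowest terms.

s(1) = -8/9, s(2) = -631/711

F'(s) = -2s + 7.
F(-1) = -1, F'(-1) = 9, so s(1) = (-1) - (-1)/9 = -8/9.
F(-8/9) = -1/81, F'(-8/9) = 79/9, so s(2) = (-8/9) - (-1/81)/(79/9) = -631/711.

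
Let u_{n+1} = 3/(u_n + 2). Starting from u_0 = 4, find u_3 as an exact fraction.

15/16

u_1 = 3/(4 + 2) = 1/2.
u_2 = 3/(1/2 + 2) = 6/5.
u_3 = 3/(6/5 + 2) = 15/16.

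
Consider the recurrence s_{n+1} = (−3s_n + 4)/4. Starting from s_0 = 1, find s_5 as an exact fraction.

s_1 = (−3·1 + 4)/4 = 1/4.
s_2 = (−3·(1/4) + 4)/4 = 13/16.
s_3 = (−3·(13/16) + 4)/4 = 25/64.
s_4 = (−3·(25/64) + 4)/4 = 181/256.
s_5 = (−3·(181/256) + 4)/4 = 481/1024.

481/1024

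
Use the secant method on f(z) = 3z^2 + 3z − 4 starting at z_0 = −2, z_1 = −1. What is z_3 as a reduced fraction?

f(−2) = 2, f(−1) = −4. z_2 = (−1) − (−4)·((−1) − (−2))/((−4) − 2) = −5/3.
f(−1) = −4, f(−5/3) = −2/3. z_3 = (−5/3) − (−2/3)·((−5/3) − (−1))/((−2/3) − (−4)) = −9/5.

−9/5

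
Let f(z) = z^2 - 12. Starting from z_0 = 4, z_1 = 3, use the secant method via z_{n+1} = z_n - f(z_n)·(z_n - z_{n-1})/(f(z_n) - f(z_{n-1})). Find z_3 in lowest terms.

52/15

f(4) = 4, f(3) = -3. z_2 = 3 - (-3)·(3 - 4)/((-3) - 4) = 24/7.
f(3) = -3, f(24/7) = -12/49. z_3 = (24/7) - (-12/49)·((24/7) - 3)/((-12/49) - (-3)) = 52/15.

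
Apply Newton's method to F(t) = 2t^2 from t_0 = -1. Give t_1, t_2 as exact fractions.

t_1 = -1/2, t_2 = -1/4

F'(t) = 4t.
F(-1) = 2, F'(-1) = -4, so t_1 = (-1) - 2/(-4) = -1/2.
F(-1/2) = 1/2, F'(-1/2) = -2, so t_2 = (-1/2) - (1/2)/(-2) = -1/4.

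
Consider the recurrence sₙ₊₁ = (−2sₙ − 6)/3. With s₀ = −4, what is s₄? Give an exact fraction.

s₁ = (−2·(−4) − 6)/3 = 2/3.
s₂ = (−2·(2/3) − 6)/3 = −22/9.
s₃ = (−2·(−22/9) − 6)/3 = −10/27.
s₄ = (−2·(−10/27) − 6)/3 = −142/81.

−142/81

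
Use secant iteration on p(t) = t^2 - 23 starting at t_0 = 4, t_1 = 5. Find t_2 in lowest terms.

43/9

p(4) = -7, p(5) = 2. t_2 = 5 - 2·(5 - 4)/(2 - (-7)) = 43/9.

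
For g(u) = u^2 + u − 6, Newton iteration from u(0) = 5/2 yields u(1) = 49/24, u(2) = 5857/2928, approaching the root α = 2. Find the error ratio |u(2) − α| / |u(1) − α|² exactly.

12/61

u(1) − α = 49/24 − 2 = 1/24, so |u(1) − α| = 1/24.
u(2) − α = 5857/2928 − 2 = 1/2928, so |u(2) − α| = 1/2928.
|u(1) − α|² = 1/576.
Ratio = (1/2928) / (1/576) = 12/61.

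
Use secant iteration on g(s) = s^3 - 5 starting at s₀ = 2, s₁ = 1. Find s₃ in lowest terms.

g(2) = 3, g(1) = -4. s₂ = 1 - (-4)·(1 - 2)/((-4) - 3) = 11/7.
g(1) = -4, g(11/7) = -384/343. s₃ = (11/7) - (-384/343)·((11/7) - 1)/((-384/343) - (-4)) = 443/247.

443/247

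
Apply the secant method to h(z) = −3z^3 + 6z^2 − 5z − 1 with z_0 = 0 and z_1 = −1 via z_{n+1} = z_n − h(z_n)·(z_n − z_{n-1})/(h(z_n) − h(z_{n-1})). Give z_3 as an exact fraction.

h(0) = −1, h(−1) = 13. z_2 = (−1) − 13·((−1) − 0)/(13 − (−1)) = −1/14.
h(−1) = 13, h(−1/14) = −1677/2744. z_3 = (−1/14) − (−1677/2744)·((−1/14) − (−1))/((−1677/2744) − 13) = −25/221.

−25/221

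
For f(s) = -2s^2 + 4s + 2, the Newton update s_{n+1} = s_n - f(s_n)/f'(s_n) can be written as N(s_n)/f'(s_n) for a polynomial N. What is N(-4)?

f'(s) = -4s + 4.
N(s) = s·f'(s) - f(s) = s·(-4s + 4) - (-2s^2 + 4s + 2) = -2s^2 - 2.
N(-4) = -34.

-34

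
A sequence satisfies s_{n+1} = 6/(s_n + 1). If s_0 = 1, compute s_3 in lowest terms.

12/5

s_1 = 6/(1 + 1) = 3.
s_2 = 6/(3 + 1) = 3/2.
s_3 = 6/(3/2 + 1) = 12/5.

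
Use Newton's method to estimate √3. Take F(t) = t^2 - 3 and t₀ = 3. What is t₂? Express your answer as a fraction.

7/4

F'(t) = 2t.
F(3) = 6, F'(3) = 6, so t₁ = 3 - 6/6 = 2.
F(2) = 1, F'(2) = 4, so t₂ = 2 - 1/4 = 7/4.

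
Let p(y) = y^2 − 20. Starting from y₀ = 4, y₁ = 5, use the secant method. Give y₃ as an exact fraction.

p(4) = −4, p(5) = 5. y₂ = 5 − 5·(5 − 4)/(5 − (−4)) = 40/9.
p(5) = 5, p(40/9) = −20/81. y₃ = (40/9) − (−20/81)·((40/9) − 5)/((−20/81) − 5) = 76/17.

76/17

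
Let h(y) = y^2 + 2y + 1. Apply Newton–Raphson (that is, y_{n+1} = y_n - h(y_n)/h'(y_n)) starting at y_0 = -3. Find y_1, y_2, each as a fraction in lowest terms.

h'(y) = 2y + 2.
h(-3) = 4, h'(-3) = -4, so y_1 = (-3) - 4/(-4) = -2.
h(-2) = 1, h'(-2) = -2, so y_2 = (-2) - 1/(-2) = -3/2.

y_1 = -2, y_2 = -3/2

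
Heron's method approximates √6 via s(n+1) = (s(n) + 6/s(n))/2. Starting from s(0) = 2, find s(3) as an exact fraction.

4801/1960

s(1) = (2 + 6/2)/2 = 5/2.
s(2) = (5/2 + 6/(5/2))/2 = 49/20.
s(3) = (49/20 + 6/(49/20))/2 = 4801/1960.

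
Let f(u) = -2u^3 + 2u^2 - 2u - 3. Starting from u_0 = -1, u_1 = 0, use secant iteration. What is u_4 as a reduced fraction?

-492/739

f(-1) = 3, f(0) = -3. u_2 = 0 - (-3)·(0 - (-1))/((-3) - 3) = -1/2.
f(0) = -3, f(-1/2) = -5/4. u_3 = (-1/2) - (-5/4)·((-1/2) - 0)/((-5/4) - (-3)) = -6/7.
f(-1/2) = -5/4, f(-6/7) = 495/343. u_4 = (-6/7) - (495/343)·((-6/7) - (-1/2))/((495/343) - (-5/4)) = -492/739.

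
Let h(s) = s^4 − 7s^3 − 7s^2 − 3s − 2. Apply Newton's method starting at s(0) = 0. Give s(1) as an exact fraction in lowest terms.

h'(s) = 4s^3 − 21s^2 − 14s − 3.
h(0) = −2, h'(0) = −3, so s(1) = 0 − (−2)/(−3) = −2/3.

−2/3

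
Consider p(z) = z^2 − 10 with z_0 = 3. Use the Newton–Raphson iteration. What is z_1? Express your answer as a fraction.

19/6

p'(z) = 2z.
p(3) = −1, p'(3) = 6, so z_1 = 3 − (−1)/6 = 19/6.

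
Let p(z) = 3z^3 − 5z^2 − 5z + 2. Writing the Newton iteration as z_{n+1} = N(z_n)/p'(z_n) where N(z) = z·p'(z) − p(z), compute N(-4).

p'(z) = 9z^2 − 10z − 5.
N(z) = z·p'(z) − p(z) = z·(9z^2 − 10z − 5) − (3z^3 − 5z^2 − 5z + 2) = 6z^3 − 5z^2 − 2.
N(-4) = −466.

−466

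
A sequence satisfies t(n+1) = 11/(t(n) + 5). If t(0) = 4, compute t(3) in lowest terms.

t(1) = 11/(4 + 5) = 11/9.
t(2) = 11/(11/9 + 5) = 99/56.
t(3) = 11/(99/56 + 5) = 616/379.

616/379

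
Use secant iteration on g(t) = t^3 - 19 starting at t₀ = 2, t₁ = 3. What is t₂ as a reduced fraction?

49/19

g(2) = -11, g(3) = 8. t₂ = 3 - 8·(3 - 2)/(8 - (-11)) = 49/19.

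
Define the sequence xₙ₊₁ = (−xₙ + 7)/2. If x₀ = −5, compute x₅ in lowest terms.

41/16

x₁ = (−(−5) + 7)/2 = 6.
x₂ = (−6 + 7)/2 = 1/2.
x₃ = (−(1/2) + 7)/2 = 13/4.
x₄ = (−(13/4) + 7)/2 = 15/8.
x₅ = (−(15/8) + 7)/2 = 41/16.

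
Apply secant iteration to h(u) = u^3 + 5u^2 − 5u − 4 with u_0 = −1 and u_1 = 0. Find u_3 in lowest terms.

h(−1) = 5, h(0) = −4. u_2 = 0 − (−4)·(0 − (−1))/((−4) − 5) = −4/9.
h(0) = −4, h(−4/9) = −640/729. u_3 = (−4/9) − (−640/729)·((−4/9) − 0)/((−640/729) − (−4)) = −324/569.

−324/569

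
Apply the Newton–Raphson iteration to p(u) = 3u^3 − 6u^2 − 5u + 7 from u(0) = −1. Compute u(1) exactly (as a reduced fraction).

p'(u) = 9u^2 − 12u − 5.
p(−1) = 3, p'(−1) = 16, so u(1) = (−1) − 3/16 = −19/16.

−19/16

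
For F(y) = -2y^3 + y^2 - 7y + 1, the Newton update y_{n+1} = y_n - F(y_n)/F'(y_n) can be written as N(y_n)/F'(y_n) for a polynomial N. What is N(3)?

-100

F'(y) = -6y^2 + 2y - 7.
N(y) = y·F'(y) - F(y) = y·(-6y^2 + 2y - 7) - (-2y^3 + y^2 - 7y + 1) = -4y^3 + y^2 - 1.
N(3) = -100.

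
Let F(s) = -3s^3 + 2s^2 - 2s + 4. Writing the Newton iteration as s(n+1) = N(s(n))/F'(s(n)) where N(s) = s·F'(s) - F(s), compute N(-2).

52

F'(s) = -9s^2 + 4s - 2.
N(s) = s·F'(s) - F(s) = s·(-9s^2 + 4s - 2) - (-3s^3 + 2s^2 - 2s + 4) = -6s^3 + 2s^2 - 4.
N(-2) = 52.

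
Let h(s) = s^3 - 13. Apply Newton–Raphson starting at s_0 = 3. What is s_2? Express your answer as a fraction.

857405/363609

h'(s) = 3s^2.
h(3) = 14, h'(3) = 27, so s_1 = 3 - 14/27 = 67/27.
h(67/27) = 44884/19683, h'(67/27) = 4489/243, so s_2 = (67/27) - (44884/19683)/(4489/243) = 857405/363609.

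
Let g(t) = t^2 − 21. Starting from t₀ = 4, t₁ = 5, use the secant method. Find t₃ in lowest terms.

197/43

g(4) = −5, g(5) = 4. t₂ = 5 − 4·(5 − 4)/(4 − (−5)) = 41/9.
g(5) = 4, g(41/9) = −20/81. t₃ = (41/9) − (−20/81)·((41/9) − 5)/((−20/81) − 4) = 197/43.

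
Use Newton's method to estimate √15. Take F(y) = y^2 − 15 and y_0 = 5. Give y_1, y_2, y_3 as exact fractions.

F'(y) = 2y.
F(5) = 10, F'(5) = 10, so y_1 = 5 − 10/10 = 4.
F(4) = 1, F'(4) = 8, so y_2 = 4 − 1/8 = 31/8.
F(31/8) = 1/64, F'(31/8) = 31/4, so y_3 = (31/8) − (1/64)/(31/4) = 1921/496.

y_1 = 4, y_2 = 31/8, y_3 = 1921/496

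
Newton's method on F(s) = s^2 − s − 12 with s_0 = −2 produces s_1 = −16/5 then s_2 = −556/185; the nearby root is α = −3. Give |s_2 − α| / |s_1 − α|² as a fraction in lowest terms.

5/37

s_1 − α = −16/5 − (−3) = −16/5 + 3 = −1/5, so |s_1 − α| = 1/5.
s_2 − α = −556/185 − (−3) = −556/185 + 3 = −1/185, so |s_2 − α| = 1/185.
|s_1 − α|² = 1/25.
Ratio = (1/185) / (1/25) = 5/37.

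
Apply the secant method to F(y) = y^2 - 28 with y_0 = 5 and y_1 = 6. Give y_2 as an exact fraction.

F(5) = -3, F(6) = 8. y_2 = 6 - 8·(6 - 5)/(8 - (-3)) = 58/11.

58/11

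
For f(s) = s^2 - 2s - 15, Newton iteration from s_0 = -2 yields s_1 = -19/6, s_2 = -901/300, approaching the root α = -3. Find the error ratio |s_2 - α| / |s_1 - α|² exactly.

s_1 - α = -19/6 - (-3) = -19/6 + 3 = -1/6, so |s_1 - α| = 1/6.
s_2 - α = -901/300 - (-3) = -901/300 + 3 = -1/300, so |s_2 - α| = 1/300.
|s_1 - α|² = 1/36.
Ratio = (1/300) / (1/36) = 3/25.

3/25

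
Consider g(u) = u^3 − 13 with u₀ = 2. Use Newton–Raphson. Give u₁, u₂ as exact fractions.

u₁ = 29/12, u₂ = 35621/15138

g'(u) = 3u^2.
g(2) = −5, g'(2) = 12, so u₁ = 2 − (−5)/12 = 29/12.
g(29/12) = 1925/1728, g'(29/12) = 841/48, so u₂ = (29/12) − (1925/1728)/(841/48) = 35621/15138.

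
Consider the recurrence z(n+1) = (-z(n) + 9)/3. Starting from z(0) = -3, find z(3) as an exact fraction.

z(1) = (-(-3) + 9)/3 = 4.
z(2) = (-4 + 9)/3 = 5/3.
z(3) = (-(5/3) + 9)/3 = 22/9.

22/9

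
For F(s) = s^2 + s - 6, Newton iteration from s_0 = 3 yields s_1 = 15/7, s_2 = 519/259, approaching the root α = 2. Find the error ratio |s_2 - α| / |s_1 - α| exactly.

s_1 - α = 15/7 - 2 = 1/7, so |s_1 - α| = 1/7.
s_2 - α = 519/259 - 2 = 1/259, so |s_2 - α| = 1/259.
Ratio = (1/259) / (1/7) = 1/37.

1/37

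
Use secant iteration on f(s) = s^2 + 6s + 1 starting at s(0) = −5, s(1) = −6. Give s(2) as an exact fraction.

f(−5) = −4, f(−6) = 1. s(2) = (−6) − 1·((−6) − (−5))/(1 − (−4)) = −29/5.

−29/5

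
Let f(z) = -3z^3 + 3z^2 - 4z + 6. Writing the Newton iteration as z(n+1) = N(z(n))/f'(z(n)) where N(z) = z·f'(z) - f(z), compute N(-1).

3

f'(z) = -9z^2 + 6z - 4.
N(z) = z·f'(z) - f(z) = z·(-9z^2 + 6z - 4) - (-3z^3 + 3z^2 - 4z + 6) = -6z^3 + 3z^2 - 6.
N(-1) = 3.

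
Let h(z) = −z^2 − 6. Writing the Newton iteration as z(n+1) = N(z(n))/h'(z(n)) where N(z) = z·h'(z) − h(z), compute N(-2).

h'(z) = −2z.
N(z) = z·h'(z) − h(z) = z·(−2z) − (−z^2 − 6) = −z^2 + 6.
N(-2) = 2.

2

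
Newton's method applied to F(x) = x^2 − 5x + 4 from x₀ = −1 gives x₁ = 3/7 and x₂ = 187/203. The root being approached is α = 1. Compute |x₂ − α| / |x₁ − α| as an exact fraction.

x₁ − α = 3/7 − 1 = −4/7, so |x₁ − α| = 4/7.
x₂ − α = 187/203 − 1 = −16/203, so |x₂ − α| = 16/203.
Ratio = (16/203) / (4/7) = 4/29.

4/29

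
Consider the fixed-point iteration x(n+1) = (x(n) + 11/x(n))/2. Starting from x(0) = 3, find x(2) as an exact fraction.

x(1) = (3 + 11/3)/2 = 10/3.
x(2) = (10/3 + 11/(10/3))/2 = 199/60.

199/60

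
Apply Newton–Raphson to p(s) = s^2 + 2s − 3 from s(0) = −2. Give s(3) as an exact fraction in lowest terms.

−4921/1640

p'(s) = 2s + 2.
p(−2) = −3, p'(−2) = −2, so s(1) = (−2) − (−3)/(−2) = −7/2.
p(−7/2) = 9/4, p'(−7/2) = −5, so s(2) = (−7/2) − (9/4)/(−5) = −61/20.
p(−61/20) = 81/400, p'(−61/20) = −41/10, so s(3) = (−61/20) − (81/400)/(−41/10) = −4921/1640.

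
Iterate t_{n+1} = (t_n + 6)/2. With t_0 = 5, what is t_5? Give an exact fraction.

191/32

t_1 = (5 + 6)/2 = 11/2.
t_2 = ((11/2) + 6)/2 = 23/4.
t_3 = ((23/4) + 6)/2 = 47/8.
t_4 = ((47/8) + 6)/2 = 95/16.
t_5 = ((95/16) + 6)/2 = 191/32.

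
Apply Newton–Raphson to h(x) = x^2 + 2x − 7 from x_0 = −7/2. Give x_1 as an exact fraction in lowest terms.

h'(x) = 2x + 2.
h(−7/2) = −7/4, h'(−7/2) = −5, so x_1 = (−7/2) − (−7/4)/(−5) = −77/20.

−77/20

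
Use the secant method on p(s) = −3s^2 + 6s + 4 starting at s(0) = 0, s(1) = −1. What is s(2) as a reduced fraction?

−4/9

p(0) = 4, p(−1) = −5. s(2) = (−1) − (−5)·((−1) − 0)/((−5) − 4) = −4/9.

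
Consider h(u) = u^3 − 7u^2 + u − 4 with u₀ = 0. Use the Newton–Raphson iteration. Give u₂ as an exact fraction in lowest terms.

−20/7

h'(u) = 3u^2 − 14u + 1.
h(0) = −4, h'(0) = 1, so u₁ = 0 − (−4)/1 = 4.
h(4) = −48, h'(4) = −7, so u₂ = 4 − (−48)/(−7) = −20/7.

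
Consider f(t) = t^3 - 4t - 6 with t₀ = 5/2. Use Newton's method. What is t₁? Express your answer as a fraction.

149/59

f'(t) = 3t^2 - 4.
f(5/2) = -3/8, f'(5/2) = 59/4, so t₁ = (5/2) - (-3/8)/(59/4) = 149/59.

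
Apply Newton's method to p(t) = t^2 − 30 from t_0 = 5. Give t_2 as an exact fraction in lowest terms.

p'(t) = 2t.
p(5) = −5, p'(5) = 10, so t_1 = 5 − (−5)/10 = 11/2.
p(11/2) = 1/4, p'(11/2) = 11, so t_2 = (11/2) − (1/4)/11 = 241/44.

241/44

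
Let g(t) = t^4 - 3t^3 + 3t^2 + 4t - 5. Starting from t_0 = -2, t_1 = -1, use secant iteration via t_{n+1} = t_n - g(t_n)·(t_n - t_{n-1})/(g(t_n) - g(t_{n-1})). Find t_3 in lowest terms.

g(-2) = 39, g(-1) = -2. t_2 = (-1) - (-2)·((-1) - (-2))/((-2) - 39) = -43/41.
g(-1) = -2, g(-43/41) = -3460548/2825761. t_3 = (-43/41) - (-3460548/2825761)·((-43/41) - (-1))/((-3460548/2825761) - (-2)) = -1233329/1095487.

-1233329/1095487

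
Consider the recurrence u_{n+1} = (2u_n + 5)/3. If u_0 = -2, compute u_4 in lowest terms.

u_1 = (2·(-2) + 5)/3 = 1/3.
u_2 = (2·(1/3) + 5)/3 = 17/9.
u_3 = (2·(17/9) + 5)/3 = 79/27.
u_4 = (2·(79/27) + 5)/3 = 293/81.

293/81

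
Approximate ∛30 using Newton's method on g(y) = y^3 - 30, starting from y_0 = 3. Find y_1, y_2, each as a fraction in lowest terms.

y_1 = 28/9, y_2 = 32887/10584

g'(y) = 3y^2.
g(3) = -3, g'(3) = 27, so y_1 = 3 - (-3)/27 = 28/9.
g(28/9) = 82/729, g'(28/9) = 784/27, so y_2 = (28/9) - (82/729)/(784/27) = 32887/10584.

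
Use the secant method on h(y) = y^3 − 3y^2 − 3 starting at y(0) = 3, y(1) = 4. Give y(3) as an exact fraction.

14436/4441

h(3) = −3, h(4) = 13. y(2) = 4 − 13·(4 − 3)/(13 − (−3)) = 51/16.
h(4) = 13, h(51/16) = −4485/4096. y(3) = (51/16) − (−4485/4096)·((51/16) − 4)/((−4485/4096) − 13) = 14436/4441.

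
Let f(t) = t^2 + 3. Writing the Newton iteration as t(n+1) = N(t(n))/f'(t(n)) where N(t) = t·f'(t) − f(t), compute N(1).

−2

f'(t) = 2t.
N(t) = t·f'(t) − f(t) = t·(2t) − (t^2 + 3) = t^2 − 3.
N(1) = −2.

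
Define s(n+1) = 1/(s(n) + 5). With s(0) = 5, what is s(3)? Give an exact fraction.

51/265

s(1) = 1/(5 + 5) = 1/10.
s(2) = 1/(1/10 + 5) = 10/51.
s(3) = 1/(10/51 + 5) = 51/265.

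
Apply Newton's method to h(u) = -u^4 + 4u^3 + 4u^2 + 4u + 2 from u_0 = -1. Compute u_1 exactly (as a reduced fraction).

h'(u) = -4u^3 + 12u^2 + 8u + 4.
h(-1) = -3, h'(-1) = 12, so u_1 = (-1) - (-3)/12 = -3/4.

-3/4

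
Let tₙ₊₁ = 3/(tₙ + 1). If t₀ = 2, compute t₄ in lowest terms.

15/11

t₁ = 3/(2 + 1) = 1.
t₂ = 3/(1 + 1) = 3/2.
t₃ = 3/(3/2 + 1) = 6/5.
t₄ = 3/(6/5 + 1) = 15/11.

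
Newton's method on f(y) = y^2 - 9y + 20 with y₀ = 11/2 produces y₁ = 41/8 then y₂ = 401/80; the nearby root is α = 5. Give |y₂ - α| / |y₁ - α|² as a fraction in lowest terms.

y₁ - α = 41/8 - 5 = 1/8, so |y₁ - α| = 1/8.
y₂ - α = 401/80 - 5 = 1/80, so |y₂ - α| = 1/80.
|y₁ - α|² = 1/64.
Ratio = (1/80) / (1/64) = 4/5.

4/5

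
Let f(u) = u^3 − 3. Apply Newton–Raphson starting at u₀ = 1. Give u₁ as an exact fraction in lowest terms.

f'(u) = 3u^2.
f(1) = −2, f'(1) = 3, so u₁ = 1 − (−2)/3 = 5/3.

5/3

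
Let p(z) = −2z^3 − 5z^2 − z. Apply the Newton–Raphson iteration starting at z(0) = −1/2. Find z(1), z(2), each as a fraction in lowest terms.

z(1) = −3/10, z(2) = −171/730

p'(z) = −6z^2 − 10z − 1.
p(−1/2) = −1/2, p'(−1/2) = 5/2, so z(1) = (−1/2) − (−1/2)/(5/2) = −3/10.
p(−3/10) = −12/125, p'(−3/10) = 73/50, so z(2) = (−3/10) − (−12/125)/(73/50) = −171/730.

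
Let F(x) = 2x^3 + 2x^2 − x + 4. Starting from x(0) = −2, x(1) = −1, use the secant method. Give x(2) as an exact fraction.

F(−2) = −2, F(−1) = 5. x(2) = (−1) − 5·((−1) − (−2))/(5 − (−2)) = −12/7.

−12/7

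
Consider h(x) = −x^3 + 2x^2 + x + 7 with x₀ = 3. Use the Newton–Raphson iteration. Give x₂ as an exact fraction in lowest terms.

7025/2289

h'(x) = −3x^2 + 4x + 1.
h(3) = 1, h'(3) = −14, so x₁ = 3 − 1/(−14) = 43/14.
h(43/14) = −99/2744, h'(43/14) = −2943/196, so x₂ = (43/14) − (−99/2744)/(−2943/196) = 7025/2289.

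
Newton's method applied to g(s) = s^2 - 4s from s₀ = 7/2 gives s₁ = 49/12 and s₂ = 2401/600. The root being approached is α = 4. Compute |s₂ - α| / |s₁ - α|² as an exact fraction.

s₁ - α = 49/12 - 4 = 1/12, so |s₁ - α| = 1/12.
s₂ - α = 2401/600 - 4 = 1/600, so |s₂ - α| = 1/600.
|s₁ - α|² = 1/144.
Ratio = (1/600) / (1/144) = 6/25.

6/25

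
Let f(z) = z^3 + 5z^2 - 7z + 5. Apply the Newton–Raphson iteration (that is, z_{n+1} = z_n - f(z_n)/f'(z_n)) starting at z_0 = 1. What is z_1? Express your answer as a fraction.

f'(z) = 3z^2 + 10z - 7.
f(1) = 4, f'(1) = 6, so z_1 = 1 - 4/6 = 1/3.

1/3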